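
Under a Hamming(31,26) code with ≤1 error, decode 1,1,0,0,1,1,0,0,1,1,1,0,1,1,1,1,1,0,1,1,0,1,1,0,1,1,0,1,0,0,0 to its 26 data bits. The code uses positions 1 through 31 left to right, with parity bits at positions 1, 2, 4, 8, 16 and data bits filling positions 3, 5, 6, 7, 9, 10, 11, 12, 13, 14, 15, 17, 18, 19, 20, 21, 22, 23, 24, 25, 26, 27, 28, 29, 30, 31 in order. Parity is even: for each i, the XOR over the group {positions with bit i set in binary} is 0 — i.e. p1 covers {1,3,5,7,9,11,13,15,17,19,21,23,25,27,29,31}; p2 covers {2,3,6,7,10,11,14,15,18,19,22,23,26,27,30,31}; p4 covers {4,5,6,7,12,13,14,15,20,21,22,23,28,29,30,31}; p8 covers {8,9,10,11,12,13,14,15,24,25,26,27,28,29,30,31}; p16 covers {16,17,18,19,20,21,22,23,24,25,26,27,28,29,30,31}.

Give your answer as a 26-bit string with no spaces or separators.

01101110111101101101100000

s1 (pos 1,3,5,7,9,11,13,15,17,19,21,23,25,27,29,31): 1⊕0⊕1⊕0⊕1⊕1⊕1⊕1⊕1⊕1⊕0⊕1⊕1⊕0⊕0⊕0 = 0
s2 (pos 2,3,6,7,10,11,14,15,18,19,22,23,26,27,30,31): 1⊕0⊕1⊕0⊕1⊕1⊕1⊕1⊕0⊕1⊕1⊕1⊕1⊕0⊕0⊕0 = 0
s4 (pos 4,5,6,7,12,13,14,15,20,21,22,23,28,29,30,31): 0⊕1⊕1⊕0⊕0⊕1⊕1⊕1⊕1⊕0⊕1⊕1⊕1⊕0⊕0⊕0 = 1
s8 (pos 8,9,10,11,12,13,14,15,24,25,26,27,28,29,30,31): 0⊕1⊕1⊕1⊕0⊕1⊕1⊕1⊕0⊕1⊕1⊕0⊕1⊕0⊕0⊕0 = 1
s16 (pos 16,17,18,19,20,21,22,23,24,25,26,27,28,29,30,31): 1⊕1⊕0⊕1⊕1⊕0⊕1⊕1⊕0⊕1⊕1⊕0⊕1⊕0⊕0⊕0 = 1
Syndrome s16…s1 = 11100 → error at position 28.
Flip position 28: 1100110011101111101101101101000 → 1100110011101111101101101100000
Read data bits from positions 3,5,6,7,9,10,11,12,13,14,15,17,18,19,20,21,22,23,24,25,26,27,28,29,30,31: 01101110111101101101100000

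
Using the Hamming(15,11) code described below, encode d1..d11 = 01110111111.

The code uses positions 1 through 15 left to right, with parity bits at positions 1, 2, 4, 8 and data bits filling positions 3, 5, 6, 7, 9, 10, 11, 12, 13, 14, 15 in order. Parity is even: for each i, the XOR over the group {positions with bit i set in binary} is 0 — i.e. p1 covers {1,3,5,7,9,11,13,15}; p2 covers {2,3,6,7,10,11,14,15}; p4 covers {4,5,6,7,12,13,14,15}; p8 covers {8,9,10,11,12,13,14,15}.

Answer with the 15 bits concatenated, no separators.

Place data at non-parity positions: p1 p2 0 p4 1 1 1 p8 0 1 1 1 1 1 1
p1 (pos 1,3,5,7,9,11,13,15): XOR of data positions = 0⊕1⊕1⊕0⊕1⊕1⊕1 = 1
p2 (pos 2,3,6,7,10,11,14,15): XOR of data positions = 0⊕1⊕1⊕1⊕1⊕1⊕1 = 0
p4 (pos 4,5,6,7,12,13,14,15): XOR of data positions = 1⊕1⊕1⊕1⊕1⊕1⊕1 = 1
p8 (pos 8,9,10,11,12,13,14,15): XOR of data positions = 0⊕1⊕1⊕1⊕1⊕1⊕1 = 0
Codeword: 100111100111111

100111100111111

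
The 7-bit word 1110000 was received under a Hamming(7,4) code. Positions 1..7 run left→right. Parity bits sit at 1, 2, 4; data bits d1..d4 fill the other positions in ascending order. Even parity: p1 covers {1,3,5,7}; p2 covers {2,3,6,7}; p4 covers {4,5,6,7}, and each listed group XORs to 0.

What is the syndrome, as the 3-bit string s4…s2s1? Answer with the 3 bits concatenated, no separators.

000

s1 (pos 1,3,5,7): 1⊕1⊕0⊕0 = 0
s2 (pos 2,3,6,7): 1⊕1⊕0⊕0 = 0
s4 (pos 4,5,6,7): 0⊕0⊕0⊕0 = 0
Syndrome s4…s1 = 000 → no error.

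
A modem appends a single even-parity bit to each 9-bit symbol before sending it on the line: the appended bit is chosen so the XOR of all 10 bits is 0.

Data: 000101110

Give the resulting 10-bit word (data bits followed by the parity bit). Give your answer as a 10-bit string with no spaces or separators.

XOR of the 9 data bits: 0⊕0⊕0⊕1⊕0⊕1⊕1⊕1⊕0 = 0
Parity bit = 0 (so all 10 bits XOR to 0).

0001011100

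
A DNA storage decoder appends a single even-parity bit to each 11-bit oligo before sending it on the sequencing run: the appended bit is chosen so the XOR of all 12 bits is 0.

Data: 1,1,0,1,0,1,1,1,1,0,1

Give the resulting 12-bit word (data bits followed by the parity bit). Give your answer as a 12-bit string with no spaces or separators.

110101111010

XOR of the 11 data bits: 1⊕1⊕0⊕1⊕0⊕1⊕1⊕1⊕1⊕0⊕1 = 0
Parity bit = 0 (so all 12 bits XOR to 0).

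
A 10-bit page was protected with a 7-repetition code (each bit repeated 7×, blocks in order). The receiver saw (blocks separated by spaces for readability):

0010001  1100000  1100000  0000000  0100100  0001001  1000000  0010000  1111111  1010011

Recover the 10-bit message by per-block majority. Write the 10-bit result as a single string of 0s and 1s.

0000000011

Block 1 (0010001): 2 ones → 0
Block 2 (1100000): 2 ones → 0
Block 3 (1100000): 2 ones → 0
Block 4 (0000000): 0 ones → 0
Block 5 (0100100): 2 ones → 0
Block 6 (0001001): 2 ones → 0
Block 7 (1000000): 1 one → 0
Block 8 (0010000): 1 one → 0
Block 9 (1111111): 7 ones → 1
Block 10 (1010011): 4 ones → 1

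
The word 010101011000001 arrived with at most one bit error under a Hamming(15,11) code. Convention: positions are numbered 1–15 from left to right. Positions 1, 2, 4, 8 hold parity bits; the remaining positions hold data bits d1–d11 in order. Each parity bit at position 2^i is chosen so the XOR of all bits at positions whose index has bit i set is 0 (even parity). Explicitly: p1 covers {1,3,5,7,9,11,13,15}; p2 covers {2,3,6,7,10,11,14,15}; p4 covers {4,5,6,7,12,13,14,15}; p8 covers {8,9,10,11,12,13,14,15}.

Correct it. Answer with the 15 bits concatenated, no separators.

s1 (pos 1,3,5,7,9,11,13,15): 0⊕0⊕0⊕0⊕1⊕0⊕0⊕1 = 0
s2 (pos 2,3,6,7,10,11,14,15): 1⊕0⊕1⊕0⊕0⊕0⊕0⊕1 = 1
s4 (pos 4,5,6,7,12,13,14,15): 1⊕0⊕1⊕0⊕0⊕0⊕0⊕1 = 1
s8 (pos 8,9,10,11,12,13,14,15): 1⊕1⊕0⊕0⊕0⊕0⊕0⊕1 = 1
Syndrome s8…s1 = 1110 → error at position 14.
Flip position 14: 010101011000001 → 010101011000011

010101011000011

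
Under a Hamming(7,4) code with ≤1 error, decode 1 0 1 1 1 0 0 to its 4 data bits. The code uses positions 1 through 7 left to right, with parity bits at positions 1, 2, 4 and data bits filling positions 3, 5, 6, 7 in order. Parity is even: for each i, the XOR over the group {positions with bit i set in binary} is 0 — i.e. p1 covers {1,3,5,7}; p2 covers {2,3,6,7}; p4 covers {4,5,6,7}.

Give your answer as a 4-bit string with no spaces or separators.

0100

s1 (pos 1,3,5,7): 1⊕1⊕1⊕0 = 1
s2 (pos 2,3,6,7): 0⊕1⊕0⊕0 = 1
s4 (pos 4,5,6,7): 1⊕1⊕0⊕0 = 0
Syndrome s4…s1 = 011 → error at position 3.
Flip position 3: 1011100 → 1001100
Read data bits from positions 3,5,6,7: 0100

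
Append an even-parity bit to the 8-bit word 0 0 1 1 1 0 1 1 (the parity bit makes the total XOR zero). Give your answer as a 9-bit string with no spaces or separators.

001110111

XOR of the 8 data bits: 0⊕0⊕1⊕1⊕1⊕0⊕1⊕1 = 1
Parity bit = 1 (so all 9 bits XOR to 0).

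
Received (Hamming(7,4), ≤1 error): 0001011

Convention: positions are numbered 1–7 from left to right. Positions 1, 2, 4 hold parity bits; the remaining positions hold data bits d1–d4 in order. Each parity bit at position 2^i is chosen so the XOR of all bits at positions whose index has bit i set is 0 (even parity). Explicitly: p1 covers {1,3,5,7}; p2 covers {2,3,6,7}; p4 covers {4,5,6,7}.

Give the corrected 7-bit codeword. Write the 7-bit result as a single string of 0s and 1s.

0001111

s1 (pos 1,3,5,7): 0⊕0⊕0⊕1 = 1
s2 (pos 2,3,6,7): 0⊕0⊕1⊕1 = 0
s4 (pos 4,5,6,7): 1⊕0⊕1⊕1 = 1
Syndrome s4…s1 = 101 → error at position 5.
Flip position 5: 0001011 → 0001111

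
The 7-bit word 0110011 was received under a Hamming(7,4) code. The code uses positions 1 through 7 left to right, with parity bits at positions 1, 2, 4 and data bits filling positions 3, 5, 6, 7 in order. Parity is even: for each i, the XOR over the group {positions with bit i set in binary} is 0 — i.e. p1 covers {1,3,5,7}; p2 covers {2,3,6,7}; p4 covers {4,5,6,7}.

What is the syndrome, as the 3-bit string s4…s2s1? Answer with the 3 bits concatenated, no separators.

s1 (pos 1,3,5,7): 0⊕1⊕0⊕1 = 0
s2 (pos 2,3,6,7): 1⊕1⊕1⊕1 = 0
s4 (pos 4,5,6,7): 0⊕0⊕1⊕1 = 0
Syndrome s4…s1 = 000 → no error.

000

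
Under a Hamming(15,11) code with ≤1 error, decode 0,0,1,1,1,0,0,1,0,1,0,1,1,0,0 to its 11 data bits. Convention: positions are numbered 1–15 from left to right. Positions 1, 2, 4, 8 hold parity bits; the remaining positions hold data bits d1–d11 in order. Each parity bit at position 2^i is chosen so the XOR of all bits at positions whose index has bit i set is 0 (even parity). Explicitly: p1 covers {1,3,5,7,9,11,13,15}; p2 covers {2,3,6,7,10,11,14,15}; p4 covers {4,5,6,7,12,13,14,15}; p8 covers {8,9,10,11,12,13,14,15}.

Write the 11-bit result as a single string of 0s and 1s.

s1 (pos 1,3,5,7,9,11,13,15): 0⊕1⊕1⊕0⊕0⊕0⊕1⊕0 = 1
s2 (pos 2,3,6,7,10,11,14,15): 0⊕1⊕0⊕0⊕1⊕0⊕0⊕0 = 0
s4 (pos 4,5,6,7,12,13,14,15): 1⊕1⊕0⊕0⊕1⊕1⊕0⊕0 = 0
s8 (pos 8,9,10,11,12,13,14,15): 1⊕0⊕1⊕0⊕1⊕1⊕0⊕0 = 0
Syndrome s8…s1 = 0001 → error at position 1.
Flip position 1: 001110010101100 → 101110010101100
Read data bits from positions 3,5,6,7,9,10,11,12,13,14,15: 11000101100

11000101100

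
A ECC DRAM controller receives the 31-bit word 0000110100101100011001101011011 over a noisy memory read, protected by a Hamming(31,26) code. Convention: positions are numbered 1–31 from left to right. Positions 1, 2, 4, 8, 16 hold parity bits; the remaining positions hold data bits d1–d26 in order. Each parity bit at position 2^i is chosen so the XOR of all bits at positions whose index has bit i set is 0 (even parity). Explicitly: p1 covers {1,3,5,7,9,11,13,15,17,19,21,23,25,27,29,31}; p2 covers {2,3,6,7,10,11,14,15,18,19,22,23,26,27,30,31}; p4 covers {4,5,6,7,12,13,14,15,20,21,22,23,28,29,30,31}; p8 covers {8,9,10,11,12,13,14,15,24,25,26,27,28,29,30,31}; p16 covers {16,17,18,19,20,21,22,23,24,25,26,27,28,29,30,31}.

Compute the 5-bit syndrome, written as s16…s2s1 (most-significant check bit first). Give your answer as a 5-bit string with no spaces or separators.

11100

s1 (pos 1,3,5,7,9,11,13,15,17,19,21,23,25,27,29,31): 0⊕0⊕1⊕0⊕0⊕1⊕1⊕0⊕0⊕1⊕0⊕1⊕1⊕1⊕0⊕1 = 0
s2 (pos 2,3,6,7,10,11,14,15,18,19,22,23,26,27,30,31): 0⊕0⊕1⊕0⊕0⊕1⊕1⊕0⊕1⊕1⊕1⊕1⊕0⊕1⊕1⊕1 = 0
s4 (pos 4,5,6,7,12,13,14,15,20,21,22,23,28,29,30,31): 0⊕1⊕1⊕0⊕0⊕1⊕1⊕0⊕0⊕0⊕1⊕1⊕1⊕0⊕1⊕1 = 1
s8 (pos 8,9,10,11,12,13,14,15,24,25,26,27,28,29,30,31): 1⊕0⊕0⊕1⊕0⊕1⊕1⊕0⊕0⊕1⊕0⊕1⊕1⊕0⊕1⊕1 = 1
s16 (pos 16,17,18,19,20,21,22,23,24,25,26,27,28,29,30,31): 0⊕0⊕1⊕1⊕0⊕0⊕1⊕1⊕0⊕1⊕0⊕1⊕1⊕0⊕1⊕1 = 1
Syndrome s16…s1 = 11100 → error at position 28.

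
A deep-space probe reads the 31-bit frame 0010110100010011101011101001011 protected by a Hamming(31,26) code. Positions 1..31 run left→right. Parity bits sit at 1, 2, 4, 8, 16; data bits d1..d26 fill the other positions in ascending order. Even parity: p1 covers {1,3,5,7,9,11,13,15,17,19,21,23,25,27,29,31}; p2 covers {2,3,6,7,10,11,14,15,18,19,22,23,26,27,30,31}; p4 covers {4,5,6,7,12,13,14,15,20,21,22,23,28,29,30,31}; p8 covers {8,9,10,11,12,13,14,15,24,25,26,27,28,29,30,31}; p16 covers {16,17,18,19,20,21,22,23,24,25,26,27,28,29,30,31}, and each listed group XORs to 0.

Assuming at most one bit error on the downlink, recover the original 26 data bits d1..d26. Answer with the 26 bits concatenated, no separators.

11101001001101011101001011

s1 (pos 1,3,5,7,9,11,13,15,17,19,21,23,25,27,29,31): 0⊕1⊕1⊕0⊕0⊕0⊕0⊕1⊕1⊕1⊕1⊕1⊕1⊕0⊕0⊕1 = 1
s2 (pos 2,3,6,7,10,11,14,15,18,19,22,23,26,27,30,31): 0⊕1⊕1⊕0⊕0⊕0⊕0⊕1⊕0⊕1⊕1⊕1⊕0⊕0⊕1⊕1 = 0
s4 (pos 4,5,6,7,12,13,14,15,20,21,22,23,28,29,30,31): 0⊕1⊕1⊕0⊕1⊕0⊕0⊕1⊕0⊕1⊕1⊕1⊕1⊕0⊕1⊕1 = 0
s8 (pos 8,9,10,11,12,13,14,15,24,25,26,27,28,29,30,31): 1⊕0⊕0⊕0⊕1⊕0⊕0⊕1⊕0⊕1⊕0⊕0⊕1⊕0⊕1⊕1 = 1
s16 (pos 16,17,18,19,20,21,22,23,24,25,26,27,28,29,30,31): 1⊕1⊕0⊕1⊕0⊕1⊕1⊕1⊕0⊕1⊕0⊕0⊕1⊕0⊕1⊕1 = 0
Syndrome s16…s1 = 01001 → error at position 9.
Flip position 9: 0010110100010011101011101001011 → 0010110110010011101011101001011
Read data bits from positions 3,5,6,7,9,10,11,12,13,14,15,17,18,19,20,21,22,23,24,25,26,27,28,29,30,31: 11101001001101011101001011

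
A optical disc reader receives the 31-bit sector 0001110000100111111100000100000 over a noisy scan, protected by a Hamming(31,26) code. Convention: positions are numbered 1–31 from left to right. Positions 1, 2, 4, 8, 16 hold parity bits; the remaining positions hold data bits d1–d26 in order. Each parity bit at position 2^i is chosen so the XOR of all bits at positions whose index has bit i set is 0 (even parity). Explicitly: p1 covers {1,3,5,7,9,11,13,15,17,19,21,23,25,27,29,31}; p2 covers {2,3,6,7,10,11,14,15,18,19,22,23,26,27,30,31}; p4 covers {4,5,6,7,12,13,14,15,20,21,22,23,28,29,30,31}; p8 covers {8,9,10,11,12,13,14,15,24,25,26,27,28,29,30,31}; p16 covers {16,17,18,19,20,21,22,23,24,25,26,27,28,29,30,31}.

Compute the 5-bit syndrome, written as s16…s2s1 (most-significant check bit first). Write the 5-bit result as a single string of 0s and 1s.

s1 (pos 1,3,5,7,9,11,13,15,17,19,21,23,25,27,29,31): 0⊕0⊕1⊕0⊕0⊕1⊕0⊕1⊕1⊕1⊕0⊕0⊕0⊕0⊕0⊕0 = 1
s2 (pos 2,3,6,7,10,11,14,15,18,19,22,23,26,27,30,31): 0⊕0⊕1⊕0⊕0⊕1⊕1⊕1⊕1⊕1⊕0⊕0⊕1⊕0⊕0⊕0 = 1
s4 (pos 4,5,6,7,12,13,14,15,20,21,22,23,28,29,30,31): 1⊕1⊕1⊕0⊕0⊕0⊕1⊕1⊕1⊕0⊕0⊕0⊕0⊕0⊕0⊕0 = 0
s8 (pos 8,9,10,11,12,13,14,15,24,25,26,27,28,29,30,31): 0⊕0⊕0⊕1⊕0⊕0⊕1⊕1⊕0⊕0⊕1⊕0⊕0⊕0⊕0⊕0 = 0
s16 (pos 16,17,18,19,20,21,22,23,24,25,26,27,28,29,30,31): 1⊕1⊕1⊕1⊕1⊕0⊕0⊕0⊕0⊕0⊕1⊕0⊕0⊕0⊕0⊕0 = 0
Syndrome s16…s1 = 00011 → error at position 3.

00011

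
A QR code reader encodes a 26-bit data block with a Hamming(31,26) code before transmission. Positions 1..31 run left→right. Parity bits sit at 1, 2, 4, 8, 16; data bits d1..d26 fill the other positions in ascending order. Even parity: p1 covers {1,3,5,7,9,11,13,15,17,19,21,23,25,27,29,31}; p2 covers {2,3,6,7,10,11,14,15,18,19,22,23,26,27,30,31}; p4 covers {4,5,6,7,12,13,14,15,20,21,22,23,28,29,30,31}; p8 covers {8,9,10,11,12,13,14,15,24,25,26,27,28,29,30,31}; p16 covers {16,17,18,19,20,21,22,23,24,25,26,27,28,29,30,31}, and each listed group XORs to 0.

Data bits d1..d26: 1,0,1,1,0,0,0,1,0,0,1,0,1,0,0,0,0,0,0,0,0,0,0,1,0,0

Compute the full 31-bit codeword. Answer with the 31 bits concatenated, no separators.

Place data at non-parity positions: p1 p2 1 p4 0 1 1 p8 0 0 0 1 0 0 1 p16 0 1 0 0 0 0 0 0 0 0 0 0 1 0 0
p1 (pos 1,3,5,7,9,11,13,15,17,19,21,23,25,27,29,31): XOR of data positions = 1⊕0⊕1⊕0⊕0⊕0⊕1⊕0⊕0⊕0⊕0⊕0⊕0⊕1⊕0 = 0
p2 (pos 2,3,6,7,10,11,14,15,18,19,22,23,26,27,30,31): XOR of data positions = 1⊕1⊕1⊕0⊕0⊕0⊕1⊕1⊕0⊕0⊕0⊕0⊕0⊕0⊕0 = 1
p4 (pos 4,5,6,7,12,13,14,15,20,21,22,23,28,29,30,31): XOR of data positions = 0⊕1⊕1⊕1⊕0⊕0⊕1⊕0⊕0⊕0⊕0⊕0⊕1⊕0⊕0 = 1
p8 (pos 8,9,10,11,12,13,14,15,24,25,26,27,28,29,30,31): XOR of data positions = 0⊕0⊕0⊕1⊕0⊕0⊕1⊕0⊕0⊕0⊕0⊕0⊕1⊕0⊕0 = 1
p16 (pos 16,17,18,19,20,21,22,23,24,25,26,27,28,29,30,31): XOR of data positions = 0⊕1⊕0⊕0⊕0⊕0⊕0⊕0⊕0⊕0⊕0⊕0⊕1⊕0⊕0 = 0
Codeword: 0111011100010010010000000000100

0111011100010010010000000000100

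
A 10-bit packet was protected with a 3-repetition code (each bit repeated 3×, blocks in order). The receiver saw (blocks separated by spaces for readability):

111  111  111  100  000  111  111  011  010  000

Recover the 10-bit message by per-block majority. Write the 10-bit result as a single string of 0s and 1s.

Block 1 (111): 3 ones → 1
Block 2 (111): 3 ones → 1
Block 3 (111): 3 ones → 1
Block 4 (100): 1 one → 0
Block 5 (000): 0 ones → 0
Block 6 (111): 3 ones → 1
Block 7 (111): 3 ones → 1
Block 8 (011): 2 ones → 1
Block 9 (010): 1 one → 0
Block 10 (000): 0 ones → 0

1110011100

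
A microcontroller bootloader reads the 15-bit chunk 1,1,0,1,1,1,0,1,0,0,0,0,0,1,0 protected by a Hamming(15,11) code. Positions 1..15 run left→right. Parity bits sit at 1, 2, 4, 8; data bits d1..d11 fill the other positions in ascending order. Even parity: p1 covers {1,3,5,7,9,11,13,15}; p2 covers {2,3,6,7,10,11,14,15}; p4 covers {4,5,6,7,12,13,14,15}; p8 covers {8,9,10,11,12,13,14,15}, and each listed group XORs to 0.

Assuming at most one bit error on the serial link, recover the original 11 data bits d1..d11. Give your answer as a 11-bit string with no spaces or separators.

s1 (pos 1,3,5,7,9,11,13,15): 1⊕0⊕1⊕0⊕0⊕0⊕0⊕0 = 0
s2 (pos 2,3,6,7,10,11,14,15): 1⊕0⊕1⊕0⊕0⊕0⊕1⊕0 = 1
s4 (pos 4,5,6,7,12,13,14,15): 1⊕1⊕1⊕0⊕0⊕0⊕1⊕0 = 0
s8 (pos 8,9,10,11,12,13,14,15): 1⊕0⊕0⊕0⊕0⊕0⊕1⊕0 = 0
Syndrome s8…s1 = 0010 → error at position 2.
Flip position 2: 110111010000010 → 100111010000010
Read data bits from positions 3,5,6,7,9,10,11,12,13,14,15: 01100000010

01100000010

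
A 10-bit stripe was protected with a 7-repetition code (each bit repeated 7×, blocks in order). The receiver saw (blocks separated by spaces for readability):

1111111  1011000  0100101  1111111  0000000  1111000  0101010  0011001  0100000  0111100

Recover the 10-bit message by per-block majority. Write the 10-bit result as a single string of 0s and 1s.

1001010001

Block 1 (1111111): 7 ones → 1
Block 2 (1011000): 3 ones → 0
Block 3 (0100101): 3 ones → 0
Block 4 (1111111): 7 ones → 1
Block 5 (0000000): 0 ones → 0
Block 6 (1111000): 4 ones → 1
Block 7 (0101010): 3 ones → 0
Block 8 (0011001): 3 ones → 0
Block 9 (0100000): 1 one → 0
Block 10 (0111100): 4 ones → 1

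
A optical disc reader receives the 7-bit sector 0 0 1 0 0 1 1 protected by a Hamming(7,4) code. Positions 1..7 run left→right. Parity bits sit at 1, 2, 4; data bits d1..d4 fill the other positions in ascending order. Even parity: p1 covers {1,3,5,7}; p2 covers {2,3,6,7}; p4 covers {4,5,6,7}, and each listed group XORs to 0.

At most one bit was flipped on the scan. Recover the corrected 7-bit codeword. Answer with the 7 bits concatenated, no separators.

s1 (pos 1,3,5,7): 0⊕1⊕0⊕1 = 0
s2 (pos 2,3,6,7): 0⊕1⊕1⊕1 = 1
s4 (pos 4,5,6,7): 0⊕0⊕1⊕1 = 0
Syndrome s4…s1 = 010 → error at position 2.
Flip position 2: 0010011 → 0110011

0110011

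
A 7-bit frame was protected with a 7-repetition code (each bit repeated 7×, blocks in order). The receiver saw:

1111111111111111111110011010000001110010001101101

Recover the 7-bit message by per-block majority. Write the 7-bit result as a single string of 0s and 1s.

1110001

Block 1 (1111111): 7 ones → 1
Block 2 (1111111): 7 ones → 1
Block 3 (1111111): 7 ones → 1
Block 4 (0011010): 3 ones → 0
Block 5 (0000011): 2 ones → 0
Block 6 (1001000): 2 ones → 0
Block 7 (1101101): 5 ones → 1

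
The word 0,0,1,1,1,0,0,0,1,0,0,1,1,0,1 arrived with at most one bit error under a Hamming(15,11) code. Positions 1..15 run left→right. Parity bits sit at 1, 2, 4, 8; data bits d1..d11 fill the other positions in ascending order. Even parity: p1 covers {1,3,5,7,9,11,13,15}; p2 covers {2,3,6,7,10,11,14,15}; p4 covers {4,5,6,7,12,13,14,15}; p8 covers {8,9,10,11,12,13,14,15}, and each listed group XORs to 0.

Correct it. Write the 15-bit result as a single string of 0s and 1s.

001100001001101

s1 (pos 1,3,5,7,9,11,13,15): 0⊕1⊕1⊕0⊕1⊕0⊕1⊕1 = 1
s2 (pos 2,3,6,7,10,11,14,15): 0⊕1⊕0⊕0⊕0⊕0⊕0⊕1 = 0
s4 (pos 4,5,6,7,12,13,14,15): 1⊕1⊕0⊕0⊕1⊕1⊕0⊕1 = 1
s8 (pos 8,9,10,11,12,13,14,15): 0⊕1⊕0⊕0⊕1⊕1⊕0⊕1 = 0
Syndrome s8…s1 = 0101 → error at position 5.
Flip position 5: 001110001001101 → 001100001001101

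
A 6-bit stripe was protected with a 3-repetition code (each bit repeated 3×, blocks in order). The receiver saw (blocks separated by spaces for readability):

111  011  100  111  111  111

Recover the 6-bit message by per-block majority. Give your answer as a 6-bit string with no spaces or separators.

Block 1 (111): 3 ones → 1
Block 2 (011): 2 ones → 1
Block 3 (100): 1 one → 0
Block 4 (111): 3 ones → 1
Block 5 (111): 3 ones → 1
Block 6 (111): 3 ones → 1

110111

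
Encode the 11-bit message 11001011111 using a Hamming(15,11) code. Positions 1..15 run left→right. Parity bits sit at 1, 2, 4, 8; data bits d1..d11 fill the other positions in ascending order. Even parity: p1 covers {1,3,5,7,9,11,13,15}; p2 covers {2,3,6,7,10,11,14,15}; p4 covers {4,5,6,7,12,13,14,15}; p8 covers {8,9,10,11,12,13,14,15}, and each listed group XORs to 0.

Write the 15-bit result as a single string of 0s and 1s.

Place data at non-parity positions: p1 p2 1 p4 1 0 0 p8 1 0 1 1 1 1 1
p1 (pos 1,3,5,7,9,11,13,15): XOR of data positions = 1⊕1⊕0⊕1⊕1⊕1⊕1 = 0
p2 (pos 2,3,6,7,10,11,14,15): XOR of data positions = 1⊕0⊕0⊕0⊕1⊕1⊕1 = 0
p4 (pos 4,5,6,7,12,13,14,15): XOR of data positions = 1⊕0⊕0⊕1⊕1⊕1⊕1 = 1
p8 (pos 8,9,10,11,12,13,14,15): XOR of data positions = 1⊕0⊕1⊕1⊕1⊕1⊕1 = 0
Codeword: 001110001011111

001110001011111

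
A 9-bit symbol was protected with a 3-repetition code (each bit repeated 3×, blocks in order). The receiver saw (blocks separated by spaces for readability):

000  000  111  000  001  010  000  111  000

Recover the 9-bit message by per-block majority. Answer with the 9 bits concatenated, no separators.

001000010

Block 1 (000): 0 ones → 0
Block 2 (000): 0 ones → 0
Block 3 (111): 3 ones → 1
Block 4 (000): 0 ones → 0
Block 5 (001): 1 one → 0
Block 6 (010): 1 one → 0
Block 7 (000): 0 ones → 0
Block 8 (111): 3 ones → 1
Block 9 (000): 0 ones → 0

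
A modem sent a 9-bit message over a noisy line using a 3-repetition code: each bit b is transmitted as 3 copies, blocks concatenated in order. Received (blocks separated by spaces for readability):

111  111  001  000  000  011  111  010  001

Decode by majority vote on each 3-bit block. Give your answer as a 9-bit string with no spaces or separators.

Block 1 (111): 3 ones → 1
Block 2 (111): 3 ones → 1
Block 3 (001): 1 one → 0
Block 4 (000): 0 ones → 0
Block 5 (000): 0 ones → 0
Block 6 (011): 2 ones → 1
Block 7 (111): 3 ones → 1
Block 8 (010): 1 one → 0
Block 9 (001): 1 one → 0

110001100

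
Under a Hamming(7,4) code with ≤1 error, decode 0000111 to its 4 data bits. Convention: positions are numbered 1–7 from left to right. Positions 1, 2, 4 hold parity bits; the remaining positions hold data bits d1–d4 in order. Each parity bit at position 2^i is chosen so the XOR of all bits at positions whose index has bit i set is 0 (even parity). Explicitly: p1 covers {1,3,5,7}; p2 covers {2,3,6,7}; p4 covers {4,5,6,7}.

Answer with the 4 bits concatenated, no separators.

0111

s1 (pos 1,3,5,7): 0⊕0⊕1⊕1 = 0
s2 (pos 2,3,6,7): 0⊕0⊕1⊕1 = 0
s4 (pos 4,5,6,7): 0⊕1⊕1⊕1 = 1
Syndrome s4…s1 = 100 → error at position 4.
Flip position 4: 0000111 → 0001111
Read data bits from positions 3,5,6,7: 0111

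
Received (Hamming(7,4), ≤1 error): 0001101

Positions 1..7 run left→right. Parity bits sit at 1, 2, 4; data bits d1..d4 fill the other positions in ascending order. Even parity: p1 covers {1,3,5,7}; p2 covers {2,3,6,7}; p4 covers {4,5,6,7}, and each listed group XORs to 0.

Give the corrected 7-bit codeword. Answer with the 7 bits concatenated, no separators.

s1 (pos 1,3,5,7): 0⊕0⊕1⊕1 = 0
s2 (pos 2,3,6,7): 0⊕0⊕0⊕1 = 1
s4 (pos 4,5,6,7): 1⊕1⊕0⊕1 = 1
Syndrome s4…s1 = 110 → error at position 6.
Flip position 6: 0001101 → 0001111

0001111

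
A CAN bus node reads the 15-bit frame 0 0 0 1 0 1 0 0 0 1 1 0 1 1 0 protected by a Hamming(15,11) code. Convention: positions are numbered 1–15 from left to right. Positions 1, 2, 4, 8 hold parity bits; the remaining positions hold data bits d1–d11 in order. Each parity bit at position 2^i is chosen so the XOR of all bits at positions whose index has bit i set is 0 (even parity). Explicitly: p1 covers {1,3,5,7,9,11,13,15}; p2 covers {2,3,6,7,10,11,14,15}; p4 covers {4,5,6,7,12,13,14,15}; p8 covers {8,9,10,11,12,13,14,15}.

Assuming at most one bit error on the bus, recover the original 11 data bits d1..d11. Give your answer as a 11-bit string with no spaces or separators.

00100110110

s1 (pos 1,3,5,7,9,11,13,15): 0⊕0⊕0⊕0⊕0⊕1⊕1⊕0 = 0
s2 (pos 2,3,6,7,10,11,14,15): 0⊕0⊕1⊕0⊕1⊕1⊕1⊕0 = 0
s4 (pos 4,5,6,7,12,13,14,15): 1⊕0⊕1⊕0⊕0⊕1⊕1⊕0 = 0
s8 (pos 8,9,10,11,12,13,14,15): 0⊕0⊕1⊕1⊕0⊕1⊕1⊕0 = 0
Syndrome s8…s1 = 0000 → no error.
Read data bits from positions 3,5,6,7,9,10,11,12,13,14,15: 00100110110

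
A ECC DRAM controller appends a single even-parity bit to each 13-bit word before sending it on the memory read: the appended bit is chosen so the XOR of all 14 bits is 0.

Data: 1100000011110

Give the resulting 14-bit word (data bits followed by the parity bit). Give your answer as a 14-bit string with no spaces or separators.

11000000111100

XOR of the 13 data bits: 1⊕1⊕0⊕0⊕0⊕0⊕0⊕0⊕1⊕1⊕1⊕1⊕0 = 0
Parity bit = 0 (so all 14 bits XOR to 0).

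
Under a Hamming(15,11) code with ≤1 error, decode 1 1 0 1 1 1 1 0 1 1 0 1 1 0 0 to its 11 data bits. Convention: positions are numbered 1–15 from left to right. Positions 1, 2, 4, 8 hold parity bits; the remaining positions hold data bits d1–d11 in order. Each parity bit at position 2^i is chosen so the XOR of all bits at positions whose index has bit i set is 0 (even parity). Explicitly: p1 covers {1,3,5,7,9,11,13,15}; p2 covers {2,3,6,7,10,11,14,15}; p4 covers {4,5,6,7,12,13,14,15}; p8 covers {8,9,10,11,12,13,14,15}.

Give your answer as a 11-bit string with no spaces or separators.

01111101100

s1 (pos 1,3,5,7,9,11,13,15): 1⊕0⊕1⊕1⊕1⊕0⊕1⊕0 = 1
s2 (pos 2,3,6,7,10,11,14,15): 1⊕0⊕1⊕1⊕1⊕0⊕0⊕0 = 0
s4 (pos 4,5,6,7,12,13,14,15): 1⊕1⊕1⊕1⊕1⊕1⊕0⊕0 = 0
s8 (pos 8,9,10,11,12,13,14,15): 0⊕1⊕1⊕0⊕1⊕1⊕0⊕0 = 0
Syndrome s8…s1 = 0001 → error at position 1.
Flip position 1: 110111101101100 → 010111101101100
Read data bits from positions 3,5,6,7,9,10,11,12,13,14,15: 01111101100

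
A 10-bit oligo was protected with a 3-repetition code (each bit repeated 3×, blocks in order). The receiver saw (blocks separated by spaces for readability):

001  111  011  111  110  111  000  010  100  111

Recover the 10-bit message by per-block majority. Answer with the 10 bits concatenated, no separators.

0111110001

Block 1 (001): 1 one → 0
Block 2 (111): 3 ones → 1
Block 3 (011): 2 ones → 1
Block 4 (111): 3 ones → 1
Block 5 (110): 2 ones → 1
Block 6 (111): 3 ones → 1
Block 7 (000): 0 ones → 0
Block 8 (010): 1 one → 0
Block 9 (100): 1 one → 0
Block 10 (111): 3 ones → 1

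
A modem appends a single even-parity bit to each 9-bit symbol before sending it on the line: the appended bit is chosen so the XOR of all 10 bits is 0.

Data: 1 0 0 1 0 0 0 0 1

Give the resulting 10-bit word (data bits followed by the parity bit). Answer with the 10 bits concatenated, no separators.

1001000011

XOR of the 9 data bits: 1⊕0⊕0⊕1⊕0⊕0⊕0⊕0⊕1 = 1
Parity bit = 1 (so all 10 bits XOR to 0).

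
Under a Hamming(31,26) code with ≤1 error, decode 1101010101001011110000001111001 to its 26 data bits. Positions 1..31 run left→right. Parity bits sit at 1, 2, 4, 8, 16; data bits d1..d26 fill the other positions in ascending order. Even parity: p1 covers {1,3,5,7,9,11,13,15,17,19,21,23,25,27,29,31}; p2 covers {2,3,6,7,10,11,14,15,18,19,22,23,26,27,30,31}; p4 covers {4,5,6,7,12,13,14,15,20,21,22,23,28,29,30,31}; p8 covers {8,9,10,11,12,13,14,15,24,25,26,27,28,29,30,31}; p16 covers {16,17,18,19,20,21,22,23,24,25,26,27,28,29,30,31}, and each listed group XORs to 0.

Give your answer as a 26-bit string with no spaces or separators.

00101100101110000001111001

s1 (pos 1,3,5,7,9,11,13,15,17,19,21,23,25,27,29,31): 1⊕0⊕0⊕0⊕0⊕0⊕1⊕1⊕1⊕0⊕0⊕0⊕1⊕1⊕0⊕1 = 1
s2 (pos 2,3,6,7,10,11,14,15,18,19,22,23,26,27,30,31): 1⊕0⊕1⊕0⊕1⊕0⊕0⊕1⊕1⊕0⊕0⊕0⊕1⊕1⊕0⊕1 = 0
s4 (pos 4,5,6,7,12,13,14,15,20,21,22,23,28,29,30,31): 1⊕0⊕1⊕0⊕0⊕1⊕0⊕1⊕0⊕0⊕0⊕0⊕1⊕0⊕0⊕1 = 0
s8 (pos 8,9,10,11,12,13,14,15,24,25,26,27,28,29,30,31): 1⊕0⊕1⊕0⊕0⊕1⊕0⊕1⊕0⊕1⊕1⊕1⊕1⊕0⊕0⊕1 = 1
s16 (pos 16,17,18,19,20,21,22,23,24,25,26,27,28,29,30,31): 1⊕1⊕1⊕0⊕0⊕0⊕0⊕0⊕0⊕1⊕1⊕1⊕1⊕0⊕0⊕1 = 0
Syndrome s16…s1 = 01001 → error at position 9.
Flip position 9: 1101010101001011110000001111001 → 1101010111001011110000001111001
Read data bits from positions 3,5,6,7,9,10,11,12,13,14,15,17,18,19,20,21,22,23,24,25,26,27,28,29,30,31: 00101100101110000001111001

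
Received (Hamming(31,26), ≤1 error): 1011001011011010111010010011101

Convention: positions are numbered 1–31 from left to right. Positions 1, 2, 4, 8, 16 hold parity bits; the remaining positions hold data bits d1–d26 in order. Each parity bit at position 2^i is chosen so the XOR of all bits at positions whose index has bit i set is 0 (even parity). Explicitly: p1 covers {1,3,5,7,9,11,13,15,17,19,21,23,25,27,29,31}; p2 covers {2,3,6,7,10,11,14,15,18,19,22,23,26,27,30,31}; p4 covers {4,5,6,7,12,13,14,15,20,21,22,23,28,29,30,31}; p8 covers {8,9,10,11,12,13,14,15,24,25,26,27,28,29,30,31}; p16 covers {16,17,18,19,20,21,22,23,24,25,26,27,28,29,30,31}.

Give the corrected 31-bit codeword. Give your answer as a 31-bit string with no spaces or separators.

s1 (pos 1,3,5,7,9,11,13,15,17,19,21,23,25,27,29,31): 1⊕1⊕0⊕1⊕1⊕0⊕1⊕1⊕1⊕1⊕1⊕0⊕0⊕1⊕1⊕1 = 0
s2 (pos 2,3,6,7,10,11,14,15,18,19,22,23,26,27,30,31): 0⊕1⊕0⊕1⊕1⊕0⊕0⊕1⊕1⊕1⊕0⊕0⊕0⊕1⊕0⊕1 = 0
s4 (pos 4,5,6,7,12,13,14,15,20,21,22,23,28,29,30,31): 1⊕0⊕0⊕1⊕1⊕1⊕0⊕1⊕0⊕1⊕0⊕0⊕1⊕1⊕0⊕1 = 1
s8 (pos 8,9,10,11,12,13,14,15,24,25,26,27,28,29,30,31): 0⊕1⊕1⊕0⊕1⊕1⊕0⊕1⊕1⊕0⊕0⊕1⊕1⊕1⊕0⊕1 = 0
s16 (pos 16,17,18,19,20,21,22,23,24,25,26,27,28,29,30,31): 0⊕1⊕1⊕1⊕0⊕1⊕0⊕0⊕1⊕0⊕0⊕1⊕1⊕1⊕0⊕1 = 1
Syndrome s16…s1 = 10100 → error at position 20.
Flip position 20: 1011001011011010111010010011101 → 1011001011011010111110010011101

1011001011011010111110010011101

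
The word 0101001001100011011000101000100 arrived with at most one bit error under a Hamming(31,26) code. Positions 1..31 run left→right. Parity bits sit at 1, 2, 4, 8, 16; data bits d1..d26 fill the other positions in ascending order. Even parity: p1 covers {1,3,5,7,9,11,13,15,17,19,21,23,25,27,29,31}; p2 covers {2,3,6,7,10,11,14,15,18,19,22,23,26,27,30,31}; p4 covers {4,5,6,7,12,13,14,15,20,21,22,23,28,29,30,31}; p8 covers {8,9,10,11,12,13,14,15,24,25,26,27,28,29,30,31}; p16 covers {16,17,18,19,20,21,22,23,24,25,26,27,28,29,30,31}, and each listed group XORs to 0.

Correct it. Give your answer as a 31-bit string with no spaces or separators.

0101001001101011011000101000100

s1 (pos 1,3,5,7,9,11,13,15,17,19,21,23,25,27,29,31): 0⊕0⊕0⊕1⊕0⊕1⊕0⊕1⊕0⊕1⊕0⊕1⊕1⊕0⊕1⊕0 = 1
s2 (pos 2,3,6,7,10,11,14,15,18,19,22,23,26,27,30,31): 1⊕0⊕0⊕1⊕1⊕1⊕0⊕1⊕1⊕1⊕0⊕1⊕0⊕0⊕0⊕0 = 0
s4 (pos 4,5,6,7,12,13,14,15,20,21,22,23,28,29,30,31): 1⊕0⊕0⊕1⊕0⊕0⊕0⊕1⊕0⊕0⊕0⊕1⊕0⊕1⊕0⊕0 = 1
s8 (pos 8,9,10,11,12,13,14,15,24,25,26,27,28,29,30,31): 0⊕0⊕1⊕1⊕0⊕0⊕0⊕1⊕0⊕1⊕0⊕0⊕0⊕1⊕0⊕0 = 1
s16 (pos 16,17,18,19,20,21,22,23,24,25,26,27,28,29,30,31): 1⊕0⊕1⊕1⊕0⊕0⊕0⊕1⊕0⊕1⊕0⊕0⊕0⊕1⊕0⊕0 = 0
Syndrome s16…s1 = 01101 → error at position 13.
Flip position 13: 0101001001100011011000101000100 → 0101001001101011011000101000100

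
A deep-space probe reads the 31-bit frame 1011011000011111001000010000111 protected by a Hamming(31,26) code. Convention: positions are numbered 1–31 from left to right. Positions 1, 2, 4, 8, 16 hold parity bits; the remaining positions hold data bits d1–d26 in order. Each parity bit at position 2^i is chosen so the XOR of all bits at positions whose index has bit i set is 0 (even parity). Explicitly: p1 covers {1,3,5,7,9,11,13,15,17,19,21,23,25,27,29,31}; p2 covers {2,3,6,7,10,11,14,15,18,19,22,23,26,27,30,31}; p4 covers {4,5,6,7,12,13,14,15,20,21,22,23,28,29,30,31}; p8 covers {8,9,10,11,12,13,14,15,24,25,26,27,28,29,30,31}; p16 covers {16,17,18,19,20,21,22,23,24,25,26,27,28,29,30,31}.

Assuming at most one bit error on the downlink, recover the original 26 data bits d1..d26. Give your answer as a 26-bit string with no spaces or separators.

10110001111001000010000111

s1 (pos 1,3,5,7,9,11,13,15,17,19,21,23,25,27,29,31): 1⊕1⊕0⊕1⊕0⊕0⊕1⊕1⊕0⊕1⊕0⊕0⊕0⊕0⊕1⊕1 = 0
s2 (pos 2,3,6,7,10,11,14,15,18,19,22,23,26,27,30,31): 0⊕1⊕1⊕1⊕0⊕0⊕1⊕1⊕0⊕1⊕0⊕0⊕0⊕0⊕1⊕1 = 0
s4 (pos 4,5,6,7,12,13,14,15,20,21,22,23,28,29,30,31): 1⊕0⊕1⊕1⊕1⊕1⊕1⊕1⊕0⊕0⊕0⊕0⊕0⊕1⊕1⊕1 = 0
s8 (pos 8,9,10,11,12,13,14,15,24,25,26,27,28,29,30,31): 0⊕0⊕0⊕0⊕1⊕1⊕1⊕1⊕1⊕0⊕0⊕0⊕0⊕1⊕1⊕1 = 0
s16 (pos 16,17,18,19,20,21,22,23,24,25,26,27,28,29,30,31): 1⊕0⊕0⊕1⊕0⊕0⊕0⊕0⊕1⊕0⊕0⊕0⊕0⊕1⊕1⊕1 = 0
Syndrome s16…s1 = 00000 → no error.
Read data bits from positions 3,5,6,7,9,10,11,12,13,14,15,17,18,19,20,21,22,23,24,25,26,27,28,29,30,31: 10110001111001000010000111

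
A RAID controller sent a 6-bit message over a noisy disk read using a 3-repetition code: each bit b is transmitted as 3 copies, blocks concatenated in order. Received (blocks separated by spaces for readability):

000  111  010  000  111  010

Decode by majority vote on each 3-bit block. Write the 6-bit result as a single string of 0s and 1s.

Block 1 (000): 0 ones → 0
Block 2 (111): 3 ones → 1
Block 3 (010): 1 one → 0
Block 4 (000): 0 ones → 0
Block 5 (111): 3 ones → 1
Block 6 (010): 1 one → 0

010010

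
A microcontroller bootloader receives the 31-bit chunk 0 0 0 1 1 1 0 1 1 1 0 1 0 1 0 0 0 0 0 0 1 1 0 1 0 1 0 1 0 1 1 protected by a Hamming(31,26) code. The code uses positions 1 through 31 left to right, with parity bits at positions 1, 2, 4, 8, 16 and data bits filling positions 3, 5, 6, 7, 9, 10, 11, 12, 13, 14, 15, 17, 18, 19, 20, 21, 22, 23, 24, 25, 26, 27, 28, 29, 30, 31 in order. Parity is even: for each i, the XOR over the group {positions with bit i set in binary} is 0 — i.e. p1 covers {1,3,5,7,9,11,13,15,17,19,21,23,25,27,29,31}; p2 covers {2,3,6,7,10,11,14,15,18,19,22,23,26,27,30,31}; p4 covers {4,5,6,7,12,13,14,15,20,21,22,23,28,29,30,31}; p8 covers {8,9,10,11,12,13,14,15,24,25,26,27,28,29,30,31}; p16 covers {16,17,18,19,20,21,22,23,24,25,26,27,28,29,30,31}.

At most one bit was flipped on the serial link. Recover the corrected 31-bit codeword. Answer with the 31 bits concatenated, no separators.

s1 (pos 1,3,5,7,9,11,13,15,17,19,21,23,25,27,29,31): 0⊕0⊕1⊕0⊕1⊕0⊕0⊕0⊕0⊕0⊕1⊕0⊕0⊕0⊕0⊕1 = 0
s2 (pos 2,3,6,7,10,11,14,15,18,19,22,23,26,27,30,31): 0⊕0⊕1⊕0⊕1⊕0⊕1⊕0⊕0⊕0⊕1⊕0⊕1⊕0⊕1⊕1 = 1
s4 (pos 4,5,6,7,12,13,14,15,20,21,22,23,28,29,30,31): 1⊕1⊕1⊕0⊕1⊕0⊕1⊕0⊕0⊕1⊕1⊕0⊕1⊕0⊕1⊕1 = 0
s8 (pos 8,9,10,11,12,13,14,15,24,25,26,27,28,29,30,31): 1⊕1⊕1⊕0⊕1⊕0⊕1⊕0⊕1⊕0⊕1⊕0⊕1⊕0⊕1⊕1 = 0
s16 (pos 16,17,18,19,20,21,22,23,24,25,26,27,28,29,30,31): 0⊕0⊕0⊕0⊕0⊕1⊕1⊕0⊕1⊕0⊕1⊕0⊕1⊕0⊕1⊕1 = 1
Syndrome s16…s1 = 10010 → error at position 18.
Flip position 18: 0001110111010100000011010101011 → 0001110111010100010011010101011

0001110111010100010011010101011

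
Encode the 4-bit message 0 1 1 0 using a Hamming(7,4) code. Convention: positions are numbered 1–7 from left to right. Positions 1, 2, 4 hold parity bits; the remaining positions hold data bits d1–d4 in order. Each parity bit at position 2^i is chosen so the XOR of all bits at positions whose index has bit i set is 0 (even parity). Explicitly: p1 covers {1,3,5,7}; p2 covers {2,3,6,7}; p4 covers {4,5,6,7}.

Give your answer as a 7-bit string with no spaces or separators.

Place data at non-parity positions: p1 p2 0 p4 1 1 0
p1 (pos 1,3,5,7): XOR of data positions = 0⊕1⊕0 = 1
p2 (pos 2,3,6,7): XOR of data positions = 0⊕1⊕0 = 1
p4 (pos 4,5,6,7): XOR of data positions = 1⊕1⊕0 = 0
Codeword: 1100110

1100110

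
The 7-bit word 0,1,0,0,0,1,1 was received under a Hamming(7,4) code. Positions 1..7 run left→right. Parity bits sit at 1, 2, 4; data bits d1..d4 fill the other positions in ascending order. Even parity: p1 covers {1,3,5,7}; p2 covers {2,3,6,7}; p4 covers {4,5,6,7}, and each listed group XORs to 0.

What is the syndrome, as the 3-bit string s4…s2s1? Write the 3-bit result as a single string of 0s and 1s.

011

s1 (pos 1,3,5,7): 0⊕0⊕0⊕1 = 1
s2 (pos 2,3,6,7): 1⊕0⊕1⊕1 = 1
s4 (pos 4,5,6,7): 0⊕0⊕1⊕1 = 0
Syndrome s4…s1 = 011 → error at position 3.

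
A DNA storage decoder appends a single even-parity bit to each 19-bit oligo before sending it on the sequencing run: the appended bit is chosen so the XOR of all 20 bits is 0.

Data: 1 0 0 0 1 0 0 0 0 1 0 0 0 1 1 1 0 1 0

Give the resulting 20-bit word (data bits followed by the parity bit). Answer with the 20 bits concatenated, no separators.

XOR of the 19 data bits: 1⊕0⊕0⊕0⊕1⊕0⊕0⊕0⊕0⊕1⊕0⊕0⊕0⊕1⊕1⊕1⊕0⊕1⊕0 = 1
Parity bit = 1 (so all 20 bits XOR to 0).

10001000010001110101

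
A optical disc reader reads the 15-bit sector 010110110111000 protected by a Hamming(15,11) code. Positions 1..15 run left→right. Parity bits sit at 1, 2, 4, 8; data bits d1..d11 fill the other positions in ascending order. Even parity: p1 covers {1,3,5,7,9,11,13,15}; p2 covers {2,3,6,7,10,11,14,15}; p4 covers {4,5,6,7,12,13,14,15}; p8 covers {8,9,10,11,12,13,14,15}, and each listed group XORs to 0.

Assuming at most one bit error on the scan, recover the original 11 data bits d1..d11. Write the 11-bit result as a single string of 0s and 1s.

s1 (pos 1,3,5,7,9,11,13,15): 0⊕0⊕1⊕1⊕0⊕1⊕0⊕0 = 1
s2 (pos 2,3,6,7,10,11,14,15): 1⊕0⊕0⊕1⊕1⊕1⊕0⊕0 = 0
s4 (pos 4,5,6,7,12,13,14,15): 1⊕1⊕0⊕1⊕1⊕0⊕0⊕0 = 0
s8 (pos 8,9,10,11,12,13,14,15): 1⊕0⊕1⊕1⊕1⊕0⊕0⊕0 = 0
Syndrome s8…s1 = 0001 → error at position 1.
Flip position 1: 010110110111000 → 110110110111000
Read data bits from positions 3,5,6,7,9,10,11,12,13,14,15: 01010111000

01010111000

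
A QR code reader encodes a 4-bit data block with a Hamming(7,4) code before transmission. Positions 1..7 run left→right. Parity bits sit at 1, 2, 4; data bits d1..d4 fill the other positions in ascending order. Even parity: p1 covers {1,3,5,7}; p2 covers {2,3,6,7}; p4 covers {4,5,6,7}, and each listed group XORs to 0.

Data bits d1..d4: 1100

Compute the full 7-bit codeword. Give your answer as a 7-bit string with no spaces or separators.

0111100

Place data at non-parity positions: p1 p2 1 p4 1 0 0
p1 (pos 1,3,5,7): XOR of data positions = 1⊕1⊕0 = 0
p2 (pos 2,3,6,7): XOR of data positions = 1⊕0⊕0 = 1
p4 (pos 4,5,6,7): XOR of data positions = 1⊕0⊕0 = 1
Codeword: 0111100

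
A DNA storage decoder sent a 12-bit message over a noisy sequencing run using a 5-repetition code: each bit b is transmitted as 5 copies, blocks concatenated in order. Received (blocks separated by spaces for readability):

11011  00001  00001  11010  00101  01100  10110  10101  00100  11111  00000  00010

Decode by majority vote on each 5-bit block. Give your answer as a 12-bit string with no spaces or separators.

100100110100

Block 1 (11011): 4 ones → 1
Block 2 (00001): 1 one → 0
Block 3 (00001): 1 one → 0
Block 4 (11010): 3 ones → 1
Block 5 (00101): 2 ones → 0
Block 6 (01100): 2 ones → 0
Block 7 (10110): 3 ones → 1
Block 8 (10101): 3 ones → 1
Block 9 (00100): 1 one → 0
Block 10 (11111): 5 ones → 1
Block 11 (00000): 0 ones → 0
Block 12 (00010): 1 one → 0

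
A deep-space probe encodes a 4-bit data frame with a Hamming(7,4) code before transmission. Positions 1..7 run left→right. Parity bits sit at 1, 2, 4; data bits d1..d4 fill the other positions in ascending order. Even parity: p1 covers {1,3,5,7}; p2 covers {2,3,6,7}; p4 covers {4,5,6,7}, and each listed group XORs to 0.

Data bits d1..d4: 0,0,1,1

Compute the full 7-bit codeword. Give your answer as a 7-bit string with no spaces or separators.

Place data at non-parity positions: p1 p2 0 p4 0 1 1
p1 (pos 1,3,5,7): XOR of data positions = 0⊕0⊕1 = 1
p2 (pos 2,3,6,7): XOR of data positions = 0⊕1⊕1 = 0
p4 (pos 4,5,6,7): XOR of data positions = 0⊕1⊕1 = 0
Codeword: 1000011

1000011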